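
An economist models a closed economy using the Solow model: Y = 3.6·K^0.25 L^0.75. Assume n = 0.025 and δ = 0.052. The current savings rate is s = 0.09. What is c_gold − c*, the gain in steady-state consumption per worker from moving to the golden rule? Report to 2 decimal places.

Δc ≈ 0.84

The effective depreciation rate is n + δ = 0.025 + 0.052 = 0.077.
Current steady state (s = 0.09): k* = (0.09·3.6/0.077)^(1/0.75) ≈ 6.7932, y* = 3.6·6.7932^0.25 ≈ 5.8119, c* = (1−0.09)·5.8119 ≈ 5.2889.
At the golden rule the marginal product of capital equals n+δ: 0.25·3.6·k^(0.25−1) = 0.077. Solving, k_gold = (0.25·3.6/0.077)^(1/0.75) ≈ 26.5258.
y_gold = 3.6·26.5258^0.25 ≈ 8.1700, c_gold = y_gold − 0.077·k_gold ≈ 6.1275.
Gain: Δc = 6.1275 − 5.2889 ≈ 0.8386.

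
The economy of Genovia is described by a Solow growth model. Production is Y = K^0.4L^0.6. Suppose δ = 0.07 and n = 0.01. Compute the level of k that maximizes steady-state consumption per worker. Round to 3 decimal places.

The effective depreciation rate is n + δ = 0.01 + 0.07 = 0.08.
Setting f'(k) = n+δ gives 0.4·k^(0.4−1) = 0.08, hence k_gold = (0.4/0.08)^(1/0.6) ≈ 14.6201.

k_gold ≈ 14.620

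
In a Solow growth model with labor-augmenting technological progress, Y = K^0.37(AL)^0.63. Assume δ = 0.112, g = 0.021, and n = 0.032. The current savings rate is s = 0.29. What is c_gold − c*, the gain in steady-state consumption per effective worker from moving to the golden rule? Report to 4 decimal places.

n + g + δ = 0.032 + 0.021 + 0.112 = 0.165.
Current steady state (s = 0.29): k* = (0.29/0.165)^(1/0.63) ≈ 2.4477, y* = 2.4477^0.37 ≈ 1.3926, c* = (1−0.29)·1.3926 ≈ 0.9888.
At the golden rule the marginal product of capital equals n+g+δ: 0.37·k^(0.37−1) = 0.165. Solving, k_gold = (0.37/0.165)^(1/0.63) ≈ 3.6033.
y_gold = 3.6033^0.37 ≈ 1.6069, c_gold = y_gold − 0.165·k_gold ≈ 1.0123.
Gain: Δc = 1.0123 − 0.9888 ≈ 0.0235.

Δc ≈ 0.0235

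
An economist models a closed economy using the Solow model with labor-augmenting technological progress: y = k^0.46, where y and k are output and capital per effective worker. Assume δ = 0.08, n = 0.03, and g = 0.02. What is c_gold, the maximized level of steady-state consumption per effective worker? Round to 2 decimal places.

The effective depreciation rate is n + g + δ = 0.03 + 0.02 + 0.08 = 0.13.
Golden rule sets MPK = n+g+δ: 0.46·k^(0.46−1) = 0.13, so k_gold = (0.46/0.13)^(1/0.54) ≈ 10.3830.
y_gold = 10.3830^0.46 ≈ 2.9343.
c_gold = y_gold − (n+g+δ)·k_gold = 2.9343 − 0.13·10.3830 ≈ 1.5845.

c_gold ≈ 1.58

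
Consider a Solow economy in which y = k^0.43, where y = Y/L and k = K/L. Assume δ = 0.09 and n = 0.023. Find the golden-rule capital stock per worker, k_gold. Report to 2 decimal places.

k_gold ≈ 10.43

Capital per worker breaks even when investment replaces (n + δ)·k; here n + δ = 0.113.
Golden rule sets MPK = n+δ: 0.43·k^(0.43−1) = 0.113, so k_gold = (0.43/0.113)^(1/0.57) ≈ 10.4286.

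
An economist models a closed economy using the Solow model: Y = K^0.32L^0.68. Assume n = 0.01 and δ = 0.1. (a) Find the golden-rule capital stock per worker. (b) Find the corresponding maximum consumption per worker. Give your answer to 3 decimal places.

(a) k_gold ≈ 4.808; (b) c_gold ≈ 1.124

Break-even investment rate: n + δ = 0.01 + 0.1 = 0.11.
Setting f'(k) = n+δ gives 0.32·k^(0.32−1) = 0.11, hence k_gold = (0.32/0.11)^(1/0.68) ≈ 4.8083.
y_gold = 4.8083^0.32 ≈ 1.6529; c_gold = y_gold − 0.11·k_gold ≈ 1.1240.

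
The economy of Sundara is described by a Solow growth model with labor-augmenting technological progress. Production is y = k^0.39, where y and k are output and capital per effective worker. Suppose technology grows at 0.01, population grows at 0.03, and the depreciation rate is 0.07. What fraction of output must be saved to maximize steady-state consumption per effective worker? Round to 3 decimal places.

s_gold = 0.390

Break-even investment rate: n + g + δ = 0.03 + 0.01 + 0.07 = 0.11.
At the golden rule MPK = n+g+δ, and in any Cobb-Douglas steady state s = (n+g+δ)·k/y = MPK·k/y = capital's share 0.39.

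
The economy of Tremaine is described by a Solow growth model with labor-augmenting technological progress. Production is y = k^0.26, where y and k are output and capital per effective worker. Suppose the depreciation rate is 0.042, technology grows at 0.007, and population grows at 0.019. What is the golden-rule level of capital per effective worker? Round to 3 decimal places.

k_gold ≈ 6.125

The effective depreciation rate is n + g + δ = 0.019 + 0.007 + 0.042 = 0.068.
Maximizing c = f(k) − (n+g+δ)·k gives f'(k) = n+g+δ, i.e. 0.26·k^(0.26−1) = 0.068, so k_gold = (0.26/0.068)^(1/0.74) ≈ 6.1251.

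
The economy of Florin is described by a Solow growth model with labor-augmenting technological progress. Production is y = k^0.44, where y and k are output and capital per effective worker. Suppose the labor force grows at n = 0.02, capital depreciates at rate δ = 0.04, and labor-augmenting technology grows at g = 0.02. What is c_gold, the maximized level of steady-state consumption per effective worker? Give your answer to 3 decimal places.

Break-even investment rate: n + g + δ = 0.02 + 0.02 + 0.04 = 0.08.
Maximizing c = f(k) − (n+g+δ)·k gives f'(k) = n+g+δ, i.e. 0.44·k^(0.44−1) = 0.08, so k_gold = (0.44/0.08)^(1/0.56) ≈ 20.9931.
y_gold = 20.9931^0.44 ≈ 3.8169.
c_gold = y_gold − (n+g+δ)·k_gold = 3.8169 − 0.08·20.9931 ≈ 2.1375.

c_gold ≈ 2.137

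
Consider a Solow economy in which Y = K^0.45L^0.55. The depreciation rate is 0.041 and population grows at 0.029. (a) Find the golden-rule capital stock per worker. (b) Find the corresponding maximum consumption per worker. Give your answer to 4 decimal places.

Capital per worker breaks even when investment replaces (n + δ)·k; here n + δ = 0.07.
Golden rule sets MPK = n+δ: 0.45·k^(0.45−1) = 0.07, so k_gold = (0.45/0.07)^(1/0.55) ≈ 29.4645.
y_gold = 29.4645^0.45 ≈ 4.5834; c_gold = y_gold − 0.07·k_gold ≈ 2.5209.

(a) k_gold ≈ 29.4645; (b) c_gold ≈ 2.5209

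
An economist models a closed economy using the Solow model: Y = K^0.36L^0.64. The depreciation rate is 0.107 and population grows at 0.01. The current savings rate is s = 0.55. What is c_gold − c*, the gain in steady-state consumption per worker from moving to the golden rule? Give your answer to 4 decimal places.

Break-even investment rate: n + δ = 0.01 + 0.107 = 0.117.
Current steady state (s = 0.55): k* = (0.55/0.117)^(1/0.64) ≈ 11.2273, y* = 11.2273^0.36 ≈ 2.3884, c* = (1−0.55)·2.3884 ≈ 1.0748.
Golden rule sets MPK = n+δ: 0.36·k^(0.36−1) = 0.117, so k_gold = (0.36/0.117)^(1/0.64) ≈ 5.7900.
y_gold = 5.7900^0.36 ≈ 1.8818, c_gold = y_gold − 0.117·k_gold ≈ 1.2043.
Gain: Δc = 1.2043 − 1.0748 ≈ 0.1296.

Δc ≈ 0.1296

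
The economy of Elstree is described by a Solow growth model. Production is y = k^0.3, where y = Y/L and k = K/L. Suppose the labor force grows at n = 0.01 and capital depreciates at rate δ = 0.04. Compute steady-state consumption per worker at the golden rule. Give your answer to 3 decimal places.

n + δ = 0.01 + 0.04 = 0.05.
Golden rule sets MPK = n+δ: 0.3·k^(0.3−1) = 0.05, so k_gold = (0.3/0.05)^(1/0.7) ≈ 12.9314.
y_gold = 12.9314^0.3 ≈ 2.1552.
c_gold = y_gold − (n+δ)·k_gold = 2.1552 − 0.05·12.9314 ≈ 1.5087.

c_gold ≈ 1.509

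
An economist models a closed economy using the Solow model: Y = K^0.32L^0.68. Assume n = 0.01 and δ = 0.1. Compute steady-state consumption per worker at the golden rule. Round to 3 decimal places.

c_gold ≈ 1.124

Break-even investment rate: n + δ = 0.01 + 0.1 = 0.11.
Maximizing c = f(k) − (n+δ)·k gives f'(k) = n+δ, i.e. 0.32·k^(0.32−1) = 0.11, so k_gold = (0.32/0.11)^(1/0.68) ≈ 4.8083.
y_gold = 4.8083^0.32 ≈ 1.6529.
c_gold = y_gold − (n+δ)·k_gold = 1.6529 − 0.11·4.8083 ≈ 1.1240.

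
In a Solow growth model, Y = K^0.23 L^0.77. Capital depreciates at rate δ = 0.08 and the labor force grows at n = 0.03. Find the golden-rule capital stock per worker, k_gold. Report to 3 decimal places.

n + δ = 0.03 + 0.08 = 0.11.
Golden rule sets MPK = n+δ: 0.23·k^(0.23−1) = 0.11, so k_gold = (0.23/0.11)^(1/0.77) ≈ 2.6063.

k_gold ≈ 2.606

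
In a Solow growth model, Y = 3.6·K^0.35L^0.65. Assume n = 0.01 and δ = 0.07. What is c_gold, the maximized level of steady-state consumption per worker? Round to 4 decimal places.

Break-even investment rate: n + δ = 0.01 + 0.07 = 0.08.
Golden rule sets MPK = n+δ: 0.35·3.6·k^(0.35−1) = 0.08, so k_gold = (0.35·3.6/0.08)^(1/0.65) ≈ 69.4976.
y_gold = 3.6·69.4976^0.35 ≈ 15.8852.
c_gold = y_gold − (n+δ)·k_gold = 15.8852 − 0.08·69.4976 ≈ 10.3254.

c_gold ≈ 10.3254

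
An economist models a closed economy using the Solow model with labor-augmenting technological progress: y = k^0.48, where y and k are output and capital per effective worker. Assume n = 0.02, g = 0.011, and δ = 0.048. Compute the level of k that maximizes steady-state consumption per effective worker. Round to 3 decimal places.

n + g + δ = 0.02 + 0.011 + 0.048 = 0.079.
Setting f'(k) = n+g+δ gives 0.48·k^(0.48−1) = 0.079, hence k_gold = (0.48/0.079)^(1/0.52) ≈ 32.1329.

k_gold ≈ 32.133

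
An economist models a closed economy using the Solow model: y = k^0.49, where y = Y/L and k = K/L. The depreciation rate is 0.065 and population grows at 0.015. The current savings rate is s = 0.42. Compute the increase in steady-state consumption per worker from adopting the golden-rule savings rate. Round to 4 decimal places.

Δc ≈ 0.0562

Capital per worker breaks even when investment replaces (n + δ)·k; here n + δ = 0.08.
Current steady state (s = 0.42): k* = (0.42/0.08)^(1/0.51) ≈ 25.8272, y* = 25.8272^0.49 ≈ 4.9195, c* = (1−0.42)·4.9195 ≈ 2.8533.
Golden rule sets MPK = n+δ: 0.49·k^(0.49−1) = 0.08, so k_gold = (0.49/0.08)^(1/0.51) ≈ 34.9418.
y_gold = 34.9418^0.49 ≈ 5.7048, c_gold = y_gold − 0.08·k_gold ≈ 2.9094.
Gain: Δc = 2.9094 − 2.8533 ≈ 0.0562.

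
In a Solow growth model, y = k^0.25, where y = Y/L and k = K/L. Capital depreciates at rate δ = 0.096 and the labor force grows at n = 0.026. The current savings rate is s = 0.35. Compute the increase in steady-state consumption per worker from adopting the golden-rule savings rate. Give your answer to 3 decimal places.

Δc ≈ 0.029

n + δ = 0.026 + 0.096 = 0.122.
Current steady state (s = 0.35): k* = (0.35/0.122)^(1/0.75) ≈ 4.0764, y* = 4.0764^0.25 ≈ 1.4209, c* = (1−0.35)·1.4209 ≈ 0.9236.
Setting f'(k) = n+δ gives 0.25·k^(0.25−1) = 0.122, hence k_gold = (0.25/0.122)^(1/0.75) ≈ 2.6028.
y_gold = 2.6028^0.25 ≈ 1.2702, c_gold = y_gold − 0.122·k_gold ≈ 0.9526.
Gain: Δc = 0.9526 − 0.9236 ≈ 0.0290.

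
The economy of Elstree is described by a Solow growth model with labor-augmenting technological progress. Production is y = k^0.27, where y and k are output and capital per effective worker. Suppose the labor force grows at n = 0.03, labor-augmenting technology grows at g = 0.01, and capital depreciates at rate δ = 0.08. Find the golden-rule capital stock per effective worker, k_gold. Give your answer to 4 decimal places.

The effective depreciation rate is n + g + δ = 0.03 + 0.01 + 0.08 = 0.12.
At the golden rule the marginal product of capital equals n+g+δ: 0.27·k^(0.27−1) = 0.12. Solving, k_gold = (0.27/0.12)^(1/0.73) ≈ 3.0370.

k_gold ≈ 3.0370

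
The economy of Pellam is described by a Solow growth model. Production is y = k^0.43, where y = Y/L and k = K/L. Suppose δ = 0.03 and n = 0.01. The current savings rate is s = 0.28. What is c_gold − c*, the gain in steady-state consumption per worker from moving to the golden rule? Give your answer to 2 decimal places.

Δc ≈ 0.29

The effective depreciation rate is n + δ = 0.01 + 0.03 = 0.04.
Current steady state (s = 0.28): k* = (0.28/0.04)^(1/0.57) ≈ 30.3828, y* = 30.3828^0.43 ≈ 4.3404, c* = (1−0.28)·4.3404 ≈ 3.1251.
Golden rule sets MPK = n+δ: 0.43·k^(0.43−1) = 0.04, so k_gold = (0.43/0.04)^(1/0.57) ≈ 64.4894.
y_gold = 64.4894^0.43 ≈ 5.9990, c_gold = y_gold − 0.04·k_gold ≈ 3.4194.
Gain: Δc = 3.4194 − 3.1251 ≈ 0.2943.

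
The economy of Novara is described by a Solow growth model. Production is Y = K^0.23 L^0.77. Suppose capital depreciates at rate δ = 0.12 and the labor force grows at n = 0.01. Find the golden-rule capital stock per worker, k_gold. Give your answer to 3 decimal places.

k_gold ≈ 2.098

Break-even investment rate: n + δ = 0.01 + 0.12 = 0.13.
Maximizing c = f(k) − (n+δ)·k gives f'(k) = n+δ, i.e. 0.23·k^(0.23−1) = 0.13, so k_gold = (0.23/0.13)^(1/0.77) ≈ 2.0980.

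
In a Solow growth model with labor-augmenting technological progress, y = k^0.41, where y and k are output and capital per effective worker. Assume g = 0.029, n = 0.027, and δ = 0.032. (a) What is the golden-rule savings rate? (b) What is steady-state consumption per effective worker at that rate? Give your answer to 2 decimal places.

Break-even investment rate: n + g + δ = 0.027 + 0.029 + 0.032 = 0.088.
For Cobb-Douglas, s_gold equals capital's share: s_gold = 0.41.
Maximizing c = f(k) − (n+g+δ)·k gives f'(k) = n+g+δ, i.e. 0.41·k^(0.41−1) = 0.088, so k_gold = (0.41/0.088)^(1/0.59) ≈ 13.5742.
y_gold = 13.5742^0.41 ≈ 2.9135; c_gold = (1−0.41)·y_gold ≈ 1.7190.

(a) s_gold = 0.41; (b) c_gold ≈ 1.72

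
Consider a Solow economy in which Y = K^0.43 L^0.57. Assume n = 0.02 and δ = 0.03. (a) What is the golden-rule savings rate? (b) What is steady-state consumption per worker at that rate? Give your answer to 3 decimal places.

(a) s_gold = 0.430; (b) c_gold ≈ 2.890

n + δ = 0.02 + 0.03 = 0.05.
For Cobb-Douglas, s_gold equals capital's share: s_gold = 0.43.
Maximizing c = f(k) − (n+δ)·k gives f'(k) = n+δ, i.e. 0.43·k^(0.43−1) = 0.05, so k_gold = (0.43/0.05)^(1/0.57) ≈ 43.5984.
y_gold = 43.5984^0.43 ≈ 5.0696; c_gold = (1−0.43)·y_gold ≈ 2.8897.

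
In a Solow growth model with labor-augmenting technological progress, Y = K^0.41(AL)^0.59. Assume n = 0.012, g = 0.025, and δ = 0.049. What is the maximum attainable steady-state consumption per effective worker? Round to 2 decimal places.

c_gold ≈ 1.75

Capital per effective worker breaks even when investment replaces (n + g + δ)·k; here n + g + δ = 0.086.
Maximizing c = f(k) − (n+g+δ)·k gives f'(k) = n+g+δ, i.e. 0.41·k^(0.41−1) = 0.086, so k_gold = (0.41/0.086)^(1/0.59) ≈ 14.1136.
y_gold = 14.1136^0.41 ≈ 2.9604.
c_gold = y_gold − (n+g+δ)·k_gold = 2.9604 − 0.086·14.1136 ≈ 1.7466.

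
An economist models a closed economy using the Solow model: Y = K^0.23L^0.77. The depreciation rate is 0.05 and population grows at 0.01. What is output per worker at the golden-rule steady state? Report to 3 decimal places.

Capital per worker breaks even when investment replaces (n + δ)·k; here n + δ = 0.06.
Maximizing c = f(k) − (n+δ)·k gives f'(k) = n+δ, i.e. 0.23·k^(0.23−1) = 0.06, so k_gold = (0.23/0.06)^(1/0.77) ≈ 5.7265.
Output: y_gold = k_gold^0.23 = 5.7265^0.23 ≈ 1.4939.

y_gold ≈ 1.494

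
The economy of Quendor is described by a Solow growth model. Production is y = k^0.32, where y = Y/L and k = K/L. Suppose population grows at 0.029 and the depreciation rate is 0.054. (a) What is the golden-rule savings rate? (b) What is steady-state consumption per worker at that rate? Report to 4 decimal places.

The effective depreciation rate is n + δ = 0.029 + 0.054 = 0.083.
For Cobb-Douglas, s_gold equals capital's share: s_gold = 0.32.
Golden rule sets MPK = n+δ: 0.32·k^(0.32−1) = 0.083, so k_gold = (0.32/0.083)^(1/0.68) ≈ 7.2756.
y_gold = 7.2756^0.32 ≈ 1.8871; c_gold = (1−0.32)·y_gold ≈ 1.2832.

(a) s_gold = 0.3200; (b) c_gold ≈ 1.2832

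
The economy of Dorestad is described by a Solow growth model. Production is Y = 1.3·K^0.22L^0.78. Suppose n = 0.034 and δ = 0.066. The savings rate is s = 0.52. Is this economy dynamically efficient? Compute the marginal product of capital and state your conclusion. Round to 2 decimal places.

dynamically inefficient; MPK ≈ 0.04

n + δ = 0.034 + 0.066 = 0.1.
Steady-state k*: s·A·k^0.22 = 0.1·k gives k* = (0.52·1.3/0.1)^(1/0.78) ≈ 11.5887.
MPK = 0.22·1.3·11.5887^(-0.78) ≈ 0.0423.
MPK < n+δ = 0.1, so the economy is dynamically inefficient (over-saving).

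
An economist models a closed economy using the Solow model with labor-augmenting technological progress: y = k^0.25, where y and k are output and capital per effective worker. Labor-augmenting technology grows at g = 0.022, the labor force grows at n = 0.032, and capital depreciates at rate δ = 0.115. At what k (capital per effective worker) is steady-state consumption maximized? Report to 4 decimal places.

k_gold ≈ 1.6855

n + g + δ = 0.032 + 0.022 + 0.115 = 0.169.
Setting f'(k) = n+g+δ gives 0.25·k^(0.25−1) = 0.169, hence k_gold = (0.25/0.169)^(1/0.75) ≈ 1.6855.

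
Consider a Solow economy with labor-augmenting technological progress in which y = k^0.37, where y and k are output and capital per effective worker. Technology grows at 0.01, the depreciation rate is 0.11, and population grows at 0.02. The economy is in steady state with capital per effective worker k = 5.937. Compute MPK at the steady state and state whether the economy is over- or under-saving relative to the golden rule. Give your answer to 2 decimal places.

over-saving; MPK ≈ 0.12

n + g + δ = 0.02 + 0.01 + 0.11 = 0.14.
MPK = 0.37·k^(0.37−1) = 0.37·5.937^(-0.63) ≈ 0.1205.
MPK < 0.14, so the economy is dynamically inefficient (over-saving).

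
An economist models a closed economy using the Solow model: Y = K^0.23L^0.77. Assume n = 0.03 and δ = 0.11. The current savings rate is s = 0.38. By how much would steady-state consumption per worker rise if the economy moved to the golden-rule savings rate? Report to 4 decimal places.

n + δ = 0.03 + 0.11 = 0.14.
Current steady state (s = 0.38): k* = (0.38/0.14)^(1/0.77) ≈ 3.6575, y* = 3.6575^0.23 ≈ 1.3475, c* = (1−0.38)·1.3475 ≈ 0.8355.
Setting f'(k) = n+δ gives 0.23·k^(0.23−1) = 0.14, hence k_gold = (0.23/0.14)^(1/0.77) ≈ 1.9055.
y_gold = 1.9055^0.23 ≈ 1.1598, c_gold = y_gold − 0.14·k_gold ≈ 0.8931.
Gain: Δc = 0.8931 − 0.8355 ≈ 0.0576.

Δc ≈ 0.0576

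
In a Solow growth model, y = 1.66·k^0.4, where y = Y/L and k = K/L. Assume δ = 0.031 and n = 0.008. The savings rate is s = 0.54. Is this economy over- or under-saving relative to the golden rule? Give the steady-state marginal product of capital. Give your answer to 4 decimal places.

The effective depreciation rate is n + δ = 0.008 + 0.031 = 0.039.
Steady-state k*: s·A·k^0.4 = 0.039·k gives k* = (0.54·1.66/0.039)^(1/0.6) ≈ 185.8070.
MPK = 0.4·1.66·185.8070^(-0.6) ≈ 0.0289.
MPK < n+δ = 0.039, so the economy is dynamically inefficient (over-saving).

over-saving; MPK ≈ 0.0289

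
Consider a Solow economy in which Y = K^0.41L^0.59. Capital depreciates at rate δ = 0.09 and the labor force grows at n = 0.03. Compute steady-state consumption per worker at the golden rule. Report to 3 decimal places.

Capital per worker breaks even when investment replaces (n + δ)·k; here n + δ = 0.12.
Setting f'(k) = n+δ gives 0.41·k^(0.41−1) = 0.12, hence k_gold = (0.41/0.12)^(1/0.59) ≈ 8.0244.
y_gold = 8.0244^0.41 ≈ 2.3486.
c_gold = y_gold − (n+δ)·k_gold = 2.3486 − 0.12·8.0244 ≈ 1.3857.

c_gold ≈ 1.386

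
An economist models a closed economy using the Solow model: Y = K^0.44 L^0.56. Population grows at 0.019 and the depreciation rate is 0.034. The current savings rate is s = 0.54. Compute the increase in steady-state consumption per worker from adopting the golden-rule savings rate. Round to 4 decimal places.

Δc ≈ 0.1039

The effective depreciation rate is n + δ = 0.019 + 0.034 = 0.053.
Current steady state (s = 0.54): k* = (0.54/0.053)^(1/0.56) ≈ 63.1263, y* = 63.1263^0.44 ≈ 6.1957, c* = (1−0.54)·6.1957 ≈ 2.8500.
Maximizing c = f(k) − (n+δ)·k gives f'(k) = n+δ, i.e. 0.44·k^(0.44−1) = 0.053, so k_gold = (0.44/0.053)^(1/0.56) ≈ 43.7912.
y_gold = 43.7912^0.44 ≈ 5.2749, c_gold = y_gold − 0.053·k_gold ≈ 2.9539.
Gain: Δc = 2.9539 − 2.8500 ≈ 0.1039.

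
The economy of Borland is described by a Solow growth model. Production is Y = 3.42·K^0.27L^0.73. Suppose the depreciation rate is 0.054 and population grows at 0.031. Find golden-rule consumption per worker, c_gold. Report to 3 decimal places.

c_gold ≈ 6.033

n + δ = 0.031 + 0.054 = 0.085.
Golden rule sets MPK = n+δ: 0.27·3.42·k^(0.27−1) = 0.085, so k_gold = (0.27·3.42/0.085)^(1/0.73) ≈ 26.2505.
y_gold = 3.42·26.2505^0.27 ≈ 8.2641.
c_gold = y_gold − (n+δ)·k_gold = 8.2641 − 0.085·26.2505 ≈ 6.0328.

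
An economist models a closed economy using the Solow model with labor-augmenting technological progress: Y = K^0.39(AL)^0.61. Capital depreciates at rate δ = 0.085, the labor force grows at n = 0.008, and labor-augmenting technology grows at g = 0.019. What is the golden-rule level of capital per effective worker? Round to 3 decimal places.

Break-even investment rate: n + g + δ = 0.008 + 0.019 + 0.085 = 0.112.
Setting f'(k) = n+g+δ gives 0.39·k^(0.39−1) = 0.112, hence k_gold = (0.39/0.112)^(1/0.61) ≈ 7.7317.

k_gold ≈ 7.732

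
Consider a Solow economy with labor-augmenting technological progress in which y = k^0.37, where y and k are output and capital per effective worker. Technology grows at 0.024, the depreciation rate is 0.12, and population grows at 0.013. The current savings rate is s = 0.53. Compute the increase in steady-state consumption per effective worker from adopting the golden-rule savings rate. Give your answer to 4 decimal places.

Break-even investment rate: n + g + δ = 0.013 + 0.024 + 0.12 = 0.157.
Current steady state (s = 0.53): k* = (0.53/0.157)^(1/0.63) ≈ 6.8975, y* = 6.8975^0.37 ≈ 2.0432, c* = (1−0.53)·2.0432 ≈ 0.9603.
Setting f'(k) = n+g+δ gives 0.37·k^(0.37−1) = 0.157, hence k_gold = (0.37/0.157)^(1/0.63) ≈ 3.8990.
y_gold = 3.8990^0.37 ≈ 1.6544, c_gold = y_gold − 0.157·k_gold ≈ 1.0423.
Gain: Δc = 1.0423 − 0.9603 ≈ 0.0820.

Δc ≈ 0.0820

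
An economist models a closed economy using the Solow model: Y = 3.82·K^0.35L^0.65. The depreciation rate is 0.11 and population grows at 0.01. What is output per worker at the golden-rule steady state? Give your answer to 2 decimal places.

y_gold ≈ 13.99

The effective depreciation rate is n + δ = 0.01 + 0.11 = 0.12.
Setting f'(k) = n+δ gives 0.35·3.82·k^(0.35−1) = 0.12, hence k_gold = (0.35·3.82/0.12)^(1/0.65) ≈ 40.8030.
Output: y_gold = 3.82·k_gold^0.35 = 3.82·40.8030^0.35 ≈ 13.9896.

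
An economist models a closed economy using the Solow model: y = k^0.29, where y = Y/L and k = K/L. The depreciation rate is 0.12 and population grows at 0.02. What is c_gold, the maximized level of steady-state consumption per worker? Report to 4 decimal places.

c_gold ≈ 0.9560

n + δ = 0.02 + 0.12 = 0.14.
Setting f'(k) = n+δ gives 0.29·k^(0.29−1) = 0.14, hence k_gold = (0.29/0.14)^(1/0.71) ≈ 2.7890.
y_gold = 2.7890^0.29 ≈ 1.3464.
c_gold = y_gold − (n+δ)·k_gold = 1.3464 − 0.14·2.7890 ≈ 0.9560.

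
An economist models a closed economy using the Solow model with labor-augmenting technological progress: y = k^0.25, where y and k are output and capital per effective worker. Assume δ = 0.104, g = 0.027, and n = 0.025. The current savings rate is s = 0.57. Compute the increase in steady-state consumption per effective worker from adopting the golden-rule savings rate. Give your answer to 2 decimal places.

The effective depreciation rate is n + g + δ = 0.025 + 0.027 + 0.104 = 0.156.
Current steady state (s = 0.57): k* = (0.57/0.156)^(1/0.75) ≈ 5.6277, y* = 5.6277^0.25 ≈ 1.5402, c* = (1−0.57)·1.5402 ≈ 0.6623.
Maximizing c = f(k) − (n+g+δ)·k gives f'(k) = n+g+δ, i.e. 0.25·k^(0.25−1) = 0.156, so k_gold = (0.25/0.156)^(1/0.75) ≈ 1.8754.
y_gold = 1.8754^0.25 ≈ 1.1702, c_gold = y_gold − 0.156·k_gold ≈ 0.8777.
Gain: Δc = 0.8777 − 0.6623 ≈ 0.2154.

Δc ≈ 0.22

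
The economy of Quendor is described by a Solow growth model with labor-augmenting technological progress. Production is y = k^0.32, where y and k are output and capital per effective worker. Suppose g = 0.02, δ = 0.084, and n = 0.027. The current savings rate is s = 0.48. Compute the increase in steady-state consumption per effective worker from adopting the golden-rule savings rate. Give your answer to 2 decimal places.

Δc ≈ 0.08

n + g + δ = 0.027 + 0.02 + 0.084 = 0.131.
Current steady state (s = 0.48): k* = (0.48/0.131)^(1/0.68) ≈ 6.7510, y* = 6.7510^0.32 ≈ 1.8425, c* = (1−0.48)·1.8425 ≈ 0.9581.
Golden rule sets MPK = n+g+δ: 0.32·k^(0.32−1) = 0.131, so k_gold = (0.32/0.131)^(1/0.68) ≈ 3.7189.
y_gold = 3.7189^0.32 ≈ 1.5224, c_gold = y_gold − 0.131·k_gold ≈ 1.0352.
Gain: Δc = 1.0352 − 0.9581 ≈ 0.0772.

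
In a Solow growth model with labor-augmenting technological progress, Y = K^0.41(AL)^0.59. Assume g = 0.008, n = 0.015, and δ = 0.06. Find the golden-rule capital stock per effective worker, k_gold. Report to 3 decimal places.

k_gold ≈ 14.989

Break-even investment rate: n + g + δ = 0.015 + 0.008 + 0.06 = 0.083.
Setting f'(k) = n+g+δ gives 0.41·k^(0.41−1) = 0.083, hence k_gold = (0.41/0.083)^(1/0.59) ≈ 14.9890.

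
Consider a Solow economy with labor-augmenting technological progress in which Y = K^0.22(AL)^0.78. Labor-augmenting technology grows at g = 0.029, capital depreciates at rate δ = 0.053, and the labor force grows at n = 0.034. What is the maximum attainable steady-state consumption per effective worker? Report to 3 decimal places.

c_gold ≈ 0.934

The effective depreciation rate is n + g + δ = 0.034 + 0.029 + 0.053 = 0.116.
At the golden rule the marginal product of capital equals n+g+δ: 0.22·k^(0.22−1) = 0.116. Solving, k_gold = (0.22/0.116)^(1/0.78) ≈ 2.2718.
y_gold = 2.2718^0.22 ≈ 1.1978.
c_gold = y_gold − (n+g+δ)·k_gold = 1.1978 − 0.116·2.2718 ≈ 0.9343.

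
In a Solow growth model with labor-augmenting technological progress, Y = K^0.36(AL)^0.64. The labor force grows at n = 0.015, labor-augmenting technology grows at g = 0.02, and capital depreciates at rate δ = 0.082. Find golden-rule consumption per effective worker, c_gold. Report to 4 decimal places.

Capital per effective worker breaks even when investment replaces (n + g + δ)·k; here n + g + δ = 0.117.
Maximizing c = f(k) − (n+g+δ)·k gives f'(k) = n+g+δ, i.e. 0.36·k^(0.36−1) = 0.117, so k_gold = (0.36/0.117)^(1/0.64) ≈ 5.7900.
y_gold = 5.7900^0.36 ≈ 1.8818.
c_gold = y_gold − (n+g+δ)·k_gold = 1.8818 − 0.117·5.7900 ≈ 1.2043.

c_gold ≈ 1.2043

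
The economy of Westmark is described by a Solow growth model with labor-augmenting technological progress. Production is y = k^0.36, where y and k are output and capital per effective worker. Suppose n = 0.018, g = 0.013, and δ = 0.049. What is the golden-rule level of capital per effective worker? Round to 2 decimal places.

k_gold ≈ 10.49

Break-even investment rate: n + g + δ = 0.018 + 0.013 + 0.049 = 0.08.
At the golden rule the marginal product of capital equals n+g+δ: 0.36·k^(0.36−1) = 0.08. Solving, k_gold = (0.36/0.08)^(1/0.64) ≈ 10.4868.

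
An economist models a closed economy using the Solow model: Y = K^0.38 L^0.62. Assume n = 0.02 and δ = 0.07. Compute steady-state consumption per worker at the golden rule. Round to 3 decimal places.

c_gold ≈ 1.499

The effective depreciation rate is n + δ = 0.02 + 0.07 = 0.09.
Golden rule sets MPK = n+δ: 0.38·k^(0.38−1) = 0.09, so k_gold = (0.38/0.09)^(1/0.62) ≈ 10.2079.
y_gold = 10.2079^0.38 ≈ 2.4177.
c_gold = y_gold − (n+δ)·k_gold = 2.4177 − 0.09·10.2079 ≈ 1.4990.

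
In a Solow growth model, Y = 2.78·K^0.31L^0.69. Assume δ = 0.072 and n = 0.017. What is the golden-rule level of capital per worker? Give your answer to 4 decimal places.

k_gold ≈ 26.8540

Capital per worker breaks even when investment replaces (n + δ)·k; here n + δ = 0.089.
Maximizing c = f(k) − (n+δ)·k gives f'(k) = n+δ, i.e. 0.31·2.78·k^(0.31−1) = 0.089, so k_gold = (0.31·2.78/0.089)^(1/0.69) ≈ 26.8540.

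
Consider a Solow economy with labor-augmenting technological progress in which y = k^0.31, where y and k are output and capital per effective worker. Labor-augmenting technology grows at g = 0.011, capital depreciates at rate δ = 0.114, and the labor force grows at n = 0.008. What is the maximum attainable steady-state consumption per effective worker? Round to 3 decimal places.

c_gold ≈ 1.009

Break-even investment rate: n + g + δ = 0.008 + 0.011 + 0.114 = 0.133.
Setting f'(k) = n+g+δ gives 0.31·k^(0.31−1) = 0.133, hence k_gold = (0.31/0.133)^(1/0.69) ≈ 3.4090.
y_gold = 3.4090^0.31 ≈ 1.4626.
c_gold = y_gold − (n+g+δ)·k_gold = 1.4626 − 0.133·3.4090 ≈ 1.0092.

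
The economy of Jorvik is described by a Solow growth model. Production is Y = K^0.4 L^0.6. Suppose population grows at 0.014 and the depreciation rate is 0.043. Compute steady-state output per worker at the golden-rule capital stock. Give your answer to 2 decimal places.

The effective depreciation rate is n + δ = 0.014 + 0.043 = 0.057.
Maximizing c = f(k) − (n+δ)·k gives f'(k) = n+δ, i.e. 0.4·k^(0.4−1) = 0.057, so k_gold = (0.4/0.057)^(1/0.6) ≈ 25.7222.
Output: y_gold = k_gold^0.4 = 25.7222^0.4 ≈ 3.6654.

y_gold ≈ 3.67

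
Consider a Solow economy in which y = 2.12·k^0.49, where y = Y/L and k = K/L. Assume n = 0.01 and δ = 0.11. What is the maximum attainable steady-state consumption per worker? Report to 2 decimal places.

The effective depreciation rate is n + δ = 0.01 + 0.11 = 0.12.
Setting f'(k) = n+δ gives 0.49·2.12·k^(0.49−1) = 0.12, hence k_gold = (0.49·2.12/0.12)^(1/0.51) ≈ 68.8561.
y_gold = 2.12·68.8561^0.49 ≈ 16.8627.
c_gold = y_gold − (n+δ)·k_gold = 16.8627 − 0.12·68.8561 ≈ 8.6000.

c_gold ≈ 8.60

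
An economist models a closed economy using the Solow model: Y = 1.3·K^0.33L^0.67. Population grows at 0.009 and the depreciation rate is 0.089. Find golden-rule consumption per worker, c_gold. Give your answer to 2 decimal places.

The effective depreciation rate is n + δ = 0.009 + 0.089 = 0.098.
Golden rule sets MPK = n+δ: 0.33·1.3·k^(0.33−1) = 0.098, so k_gold = (0.33·1.3/0.098)^(1/0.67) ≈ 9.0586.
y_gold = 1.3·9.0586^0.33 ≈ 2.6901.
c_gold = y_gold − (n+δ)·k_gold = 2.6901 − 0.098·9.0586 ≈ 1.8024.

c_gold ≈ 1.80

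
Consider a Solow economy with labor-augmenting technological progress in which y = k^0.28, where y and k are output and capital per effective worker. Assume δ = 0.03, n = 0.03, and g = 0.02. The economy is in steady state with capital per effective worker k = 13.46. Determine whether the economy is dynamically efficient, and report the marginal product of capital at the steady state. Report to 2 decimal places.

Capital per effective worker breaks even when investment replaces (n + g + δ)·k; here n + g + δ = 0.08.
MPK = 0.28·k^(0.28−1) = 0.28·13.46^(-0.72) ≈ 0.0431.
MPK < 0.08, so the economy is dynamically inefficient (over-saving).

dynamically inefficient; MPK ≈ 0.04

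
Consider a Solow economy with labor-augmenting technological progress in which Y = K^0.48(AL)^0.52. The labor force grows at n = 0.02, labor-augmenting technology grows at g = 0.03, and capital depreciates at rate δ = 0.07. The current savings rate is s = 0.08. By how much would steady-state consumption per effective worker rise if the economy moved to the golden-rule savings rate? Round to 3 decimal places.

The effective depreciation rate is n + g + δ = 0.02 + 0.03 + 0.07 = 0.12.
Current steady state (s = 0.08): k* = (0.08/0.12)^(1/0.52) ≈ 0.4585, y* = 0.4585^0.48 ≈ 0.6878, c* = (1−0.08)·0.6878 ≈ 0.6328.
Setting f'(k) = n+g+δ gives 0.48·k^(0.48−1) = 0.12, hence k_gold = (0.48/0.12)^(1/0.52) ≈ 14.3816.
y_gold = 14.3816^0.48 ≈ 3.5954, c_gold = y_gold − 0.12·k_gold ≈ 1.8696.
Gain: Δc = 1.8696 − 0.6328 ≈ 1.2368.

Δc ≈ 1.237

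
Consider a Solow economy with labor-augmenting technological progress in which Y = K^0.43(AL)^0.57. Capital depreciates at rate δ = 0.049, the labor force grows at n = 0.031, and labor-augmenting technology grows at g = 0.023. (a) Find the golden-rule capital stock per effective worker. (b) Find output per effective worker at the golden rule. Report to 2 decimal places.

(a) k_gold ≈ 12.27; (b) y_gold ≈ 2.94

Break-even investment rate: n + g + δ = 0.031 + 0.023 + 0.049 = 0.103.
Setting f'(k) = n+g+δ gives 0.43·k^(0.43−1) = 0.103, hence k_gold = (0.43/0.103)^(1/0.57) ≈ 12.2695.
y_gold = 12.2695^0.43 ≈ 2.9390.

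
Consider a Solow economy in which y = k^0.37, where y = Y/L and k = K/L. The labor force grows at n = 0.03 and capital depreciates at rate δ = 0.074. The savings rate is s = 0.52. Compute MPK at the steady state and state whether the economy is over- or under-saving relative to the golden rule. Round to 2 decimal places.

over-saving; MPK ≈ 0.07

n + δ = 0.03 + 0.074 = 0.104.
Steady-state k*: s·k^0.37 = 0.104·k gives k* = (0.52/0.104)^(1/0.63) ≈ 12.8670.
MPK = 0.37·12.8670^(-0.63) ≈ 0.0740.
MPK < n+δ = 0.104, so the economy is dynamically inefficient (over-saving).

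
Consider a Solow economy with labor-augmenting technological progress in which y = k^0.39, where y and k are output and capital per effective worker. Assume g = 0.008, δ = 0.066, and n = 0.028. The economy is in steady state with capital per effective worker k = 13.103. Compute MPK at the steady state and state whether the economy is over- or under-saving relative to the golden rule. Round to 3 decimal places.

over-saving; MPK ≈ 0.081

Break-even investment rate: n + g + δ = 0.028 + 0.008 + 0.066 = 0.102.
MPK = 0.39·k^(0.39−1) = 0.39·13.103^(-0.61) ≈ 0.0812.
MPK < 0.102, so the economy is dynamically inefficient (over-saving).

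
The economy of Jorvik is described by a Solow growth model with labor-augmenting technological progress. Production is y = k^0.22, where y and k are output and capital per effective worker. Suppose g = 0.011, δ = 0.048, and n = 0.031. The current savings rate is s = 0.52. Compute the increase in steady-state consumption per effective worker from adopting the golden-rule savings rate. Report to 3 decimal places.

Capital per effective worker breaks even when investment replaces (n + g + δ)·k; here n + g + δ = 0.09.
Current steady state (s = 0.52): k* = (0.52/0.09)^(1/0.78) ≈ 9.4758, y* = 9.4758^0.22 ≈ 1.6400, c* = (1−0.52)·1.6400 ≈ 0.7872.
Setting f'(k) = n+g+δ gives 0.22·k^(0.22−1) = 0.09, hence k_gold = (0.22/0.09)^(1/0.78) ≈ 3.1453.
y_gold = 3.1453^0.22 ≈ 1.2867, c_gold = y_gold − 0.09·k_gold ≈ 1.0036.
Gain: Δc = 1.0036 − 0.7872 ≈ 0.2164.

Δc ≈ 0.216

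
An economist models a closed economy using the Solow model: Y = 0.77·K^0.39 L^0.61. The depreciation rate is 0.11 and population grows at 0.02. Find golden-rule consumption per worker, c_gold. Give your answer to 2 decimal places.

c_gold ≈ 0.80

n + δ = 0.02 + 0.11 = 0.13.
Setting f'(k) = n+δ gives 0.39·0.77·k^(0.39−1) = 0.13, hence k_gold = (0.39·0.77/0.13)^(1/0.61) ≈ 3.9453.
y_gold = 0.77·3.9453^0.39 ≈ 1.3151.
c_gold = y_gold − (n+δ)·k_gold = 1.3151 − 0.13·3.9453 ≈ 0.8022.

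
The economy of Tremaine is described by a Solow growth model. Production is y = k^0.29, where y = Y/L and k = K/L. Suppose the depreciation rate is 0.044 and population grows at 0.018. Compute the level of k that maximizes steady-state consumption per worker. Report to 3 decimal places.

k_gold ≈ 8.784

Capital per worker breaks even when investment replaces (n + δ)·k; here n + δ = 0.062.
Setting f'(k) = n+δ gives 0.29·k^(0.29−1) = 0.062, hence k_gold = (0.29/0.062)^(1/0.71) ≈ 8.7836.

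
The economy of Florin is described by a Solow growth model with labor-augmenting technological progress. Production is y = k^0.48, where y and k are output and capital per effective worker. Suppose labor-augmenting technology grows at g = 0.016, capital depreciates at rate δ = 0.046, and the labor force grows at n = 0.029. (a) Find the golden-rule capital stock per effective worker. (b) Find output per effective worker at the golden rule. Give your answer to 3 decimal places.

Break-even investment rate: n + g + δ = 0.029 + 0.016 + 0.046 = 0.091.
Golden rule sets MPK = n+g+δ: 0.48·k^(0.48−1) = 0.091, so k_gold = (0.48/0.091)^(1/0.52) ≈ 24.4819.
y_gold = 24.4819^0.48 ≈ 4.6414.

(a) k_gold ≈ 24.482; (b) y_gold ≈ 4.641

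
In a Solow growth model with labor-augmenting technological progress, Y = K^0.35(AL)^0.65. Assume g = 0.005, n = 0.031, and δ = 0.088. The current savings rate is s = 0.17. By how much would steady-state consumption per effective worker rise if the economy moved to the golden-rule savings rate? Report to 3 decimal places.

The effective depreciation rate is n + g + δ = 0.031 + 0.005 + 0.088 = 0.124.
Current steady state (s = 0.17): k* = (0.17/0.124)^(1/0.65) ≈ 1.6248, y* = 1.6248^0.35 ≈ 1.1852, c* = (1−0.17)·1.1852 ≈ 0.9837.
Setting f'(k) = n+g+δ gives 0.35·k^(0.35−1) = 0.124, hence k_gold = (0.35/0.124)^(1/0.65) ≈ 4.9352.
y_gold = 4.9352^0.35 ≈ 1.7485, c_gold = y_gold − 0.124·k_gold ≈ 1.1365.
Gain: Δc = 1.1365 − 0.9837 ≈ 0.1528.

Δc ≈ 0.153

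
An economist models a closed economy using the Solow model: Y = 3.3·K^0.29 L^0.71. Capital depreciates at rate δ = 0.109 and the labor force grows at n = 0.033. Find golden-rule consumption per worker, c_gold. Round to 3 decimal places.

c_gold ≈ 5.108

Capital per worker breaks even when investment replaces (n + δ)·k; here n + δ = 0.142.
At the golden rule the marginal product of capital equals n+δ: 0.29·3.3·k^(0.29−1) = 0.142. Solving, k_gold = (0.29·3.3/0.142)^(1/0.71) ≈ 14.6918.
y_gold = 3.3·14.6918^0.29 ≈ 7.1939.
c_gold = y_gold − (n+δ)·k_gold = 7.1939 − 0.142·14.6918 ≈ 5.1077.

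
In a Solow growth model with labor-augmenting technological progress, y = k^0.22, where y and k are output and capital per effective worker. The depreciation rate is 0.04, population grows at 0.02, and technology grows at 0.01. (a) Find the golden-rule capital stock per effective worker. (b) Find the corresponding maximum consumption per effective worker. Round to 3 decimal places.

Break-even investment rate: n + g + δ = 0.02 + 0.01 + 0.04 = 0.07.
Setting f'(k) = n+g+δ gives 0.22·k^(0.22−1) = 0.07, hence k_gold = (0.22/0.07)^(1/0.78) ≈ 4.3411.
y_gold = 4.3411^0.22 ≈ 1.3812; c_gold = y_gold − 0.07·k_gold ≈ 1.0774.

(a) k_gold ≈ 4.341; (b) c_gold ≈ 1.077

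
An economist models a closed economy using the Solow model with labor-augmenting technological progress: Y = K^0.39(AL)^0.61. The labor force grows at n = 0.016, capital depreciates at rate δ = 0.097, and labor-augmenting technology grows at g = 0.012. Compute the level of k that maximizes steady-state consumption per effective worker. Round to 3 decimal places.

k_gold ≈ 6.458

Capital per effective worker breaks even when investment replaces (n + g + δ)·k; here n + g + δ = 0.125.
At the golden rule the marginal product of capital equals n+g+δ: 0.39·k^(0.39−1) = 0.125. Solving, k_gold = (0.39/0.125)^(1/0.61) ≈ 6.4579.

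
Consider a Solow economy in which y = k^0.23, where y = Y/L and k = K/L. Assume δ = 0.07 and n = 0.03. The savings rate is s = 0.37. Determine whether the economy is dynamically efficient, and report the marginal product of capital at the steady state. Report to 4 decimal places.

dynamically inefficient; MPK ≈ 0.0622

Break-even investment rate: n + δ = 0.03 + 0.07 = 0.1.
Steady-state k*: s·k^0.23 = 0.1·k gives k* = (0.37/0.1)^(1/0.77) ≈ 5.4692.
MPK = 0.23·5.4692^(-0.77) ≈ 0.0622.
MPK < n+δ = 0.1, so the economy is dynamically inefficient (over-saving).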